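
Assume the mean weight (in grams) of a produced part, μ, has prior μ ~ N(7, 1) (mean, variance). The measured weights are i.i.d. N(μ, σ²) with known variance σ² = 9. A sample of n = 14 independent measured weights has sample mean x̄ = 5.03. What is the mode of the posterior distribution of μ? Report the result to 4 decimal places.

n = 14, x̄ = 5.03.
For a Normal prior and Normal likelihood with known variance, the posterior is Normal; its mode equals its mean, the precision-weighted average.
Prior precision 1/σ₀² = 1/1 = 1; data precision n/σ² = 14/9.
μ̂ = (1·7 + (14/9)·5.03) / (1 + 14/9) = (6671/450)/(23/9) = 6671/1150 ≈ 5.8009.

μ̂_MAP = 5.8009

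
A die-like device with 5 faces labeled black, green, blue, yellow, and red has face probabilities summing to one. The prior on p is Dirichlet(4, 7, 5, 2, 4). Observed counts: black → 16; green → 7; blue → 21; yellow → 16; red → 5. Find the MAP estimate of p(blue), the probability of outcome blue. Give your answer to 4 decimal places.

The posterior is Dirichlet(αᵢ + nᵢ) = Dirichlet(20, 14, 26, 18, 9).
For a Dirichlet(a₁,…,a_K) with all aᵢ > 1, the mode has j-th component (aⱼ − 1)/(Σaᵢ − K).
Here Σaᵢ = 87 and K = 5, so p(blue) = (26 − 1)/(87 − 5) = 25/82 ≈ 0.3049.

MAP estimate of p(blue) = 0.3049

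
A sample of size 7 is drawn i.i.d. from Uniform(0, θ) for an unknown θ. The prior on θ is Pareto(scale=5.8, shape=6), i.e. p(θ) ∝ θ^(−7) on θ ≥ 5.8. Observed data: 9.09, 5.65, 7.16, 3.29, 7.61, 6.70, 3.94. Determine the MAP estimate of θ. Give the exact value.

θ̂_MAP = 9.09

The Uniform(0, θ) likelihood is θ^(−n) for θ ≥ max(xᵢ), zero otherwise. Here max(xᵢ) = 9.09.
Posterior ∝ θ^(−7) · θ^(−7) = θ^(−14) on θ ≥ max(5.8, 9.09) = 9.09.
This density is strictly decreasing in θ, so the posterior mode lies at the lower boundary of the support.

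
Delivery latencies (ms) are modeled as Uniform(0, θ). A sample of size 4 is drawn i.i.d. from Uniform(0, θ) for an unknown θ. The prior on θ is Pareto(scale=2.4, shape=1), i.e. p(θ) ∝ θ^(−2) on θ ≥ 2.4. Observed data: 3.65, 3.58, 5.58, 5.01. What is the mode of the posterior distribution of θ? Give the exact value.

The Uniform(0, θ) likelihood is θ^(−n) for θ ≥ max(xᵢ), zero otherwise. Here max(xᵢ) = 5.58.
Posterior ∝ θ^(−2) · θ^(−4) = θ^(−6) on θ ≥ max(2.4, 5.58) = 5.58.
This density is strictly decreasing in θ, so the posterior mode lies at the lower boundary of the support.

θ̂_MAP = 5.58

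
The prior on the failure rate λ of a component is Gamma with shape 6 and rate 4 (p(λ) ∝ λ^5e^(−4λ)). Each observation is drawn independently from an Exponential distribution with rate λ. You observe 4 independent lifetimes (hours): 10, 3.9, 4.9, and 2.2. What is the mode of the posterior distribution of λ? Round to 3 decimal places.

The Exponential(rate=λ) likelihood is ∝ λ^n e^(−λΣtᵢ). Here n = 4 and Σtᵢ = 10 + 3.9 + 4.9 + 2.2 = 21.
Posterior ∝ λ^5e^(−4λ) · λ^4e^(−21λ) = λ^9e^(−25λ), i.e. Gamma(10, 25).
Mode = (a−1)/b = 9/25 ≈ 0.360.

λ̂_MAP = 0.360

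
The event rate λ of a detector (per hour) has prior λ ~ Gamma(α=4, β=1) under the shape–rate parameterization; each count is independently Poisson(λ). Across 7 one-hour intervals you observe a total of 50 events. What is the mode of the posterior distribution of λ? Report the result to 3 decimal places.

λ̂_MAP = 6.625

Σxᵢ = 50, n = 7.
Posterior ∝ λ^3e^(−1λ) · λ^50e^(−7λ) = λ^53e^(−8λ), i.e. Gamma(shape=54, rate=8).
The mode of a Gamma(a, b) with a ≥ 1 (shape–rate) is (a−1)/b = 53/8 ≈ 6.625.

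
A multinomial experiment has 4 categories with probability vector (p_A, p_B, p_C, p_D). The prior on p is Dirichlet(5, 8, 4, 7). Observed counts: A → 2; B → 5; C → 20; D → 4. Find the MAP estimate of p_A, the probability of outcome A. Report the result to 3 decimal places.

MAP estimate of p_A = 0.118

The posterior is Dirichlet(αᵢ + nᵢ) = Dirichlet(7, 13, 24, 11).
For a Dirichlet(a₁,…,a_K) with all aᵢ > 1, the mode has j-th component (aⱼ − 1)/(Σaᵢ − K).
Here Σaᵢ = 55 and K = 4, so p_A = (7 − 1)/(55 − 4) = 6/51 ≈ 0.118.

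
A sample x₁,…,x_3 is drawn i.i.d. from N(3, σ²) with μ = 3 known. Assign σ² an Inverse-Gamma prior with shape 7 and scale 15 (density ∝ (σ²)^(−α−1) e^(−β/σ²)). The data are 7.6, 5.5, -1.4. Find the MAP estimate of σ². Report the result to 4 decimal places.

σ̂²_MAP = 4.0405

Sum of squared deviations about the known mean: SS = (7.6−3)² + (5.5−3)² + (-1.4−3)² = 46.77.
The Normal likelihood contributes (σ²)^(−n/2) exp(−SS/(2σ²)), so the posterior is Inverse-Gamma(α + n/2, β + SS/2) = Inverse-Gamma(8.5, 38.385).
The mode of Inverse-Gamma(a, b) is b/(a+1) = 38.385/9.5 ≈ 4.0405.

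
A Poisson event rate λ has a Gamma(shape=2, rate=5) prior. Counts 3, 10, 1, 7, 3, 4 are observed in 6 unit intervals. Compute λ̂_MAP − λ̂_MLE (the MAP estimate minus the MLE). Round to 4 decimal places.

Σxᵢ = 28. Posterior is Gamma(30, 11); MAP = (30−1)/11 = 29/11 ≈ 2.63636.
MLE = x̄ = 28/6 ≈ 4.66667.
Difference = 29/11 − 28/6 = -67/33 ≈ -2.0303.

MAP − MLE = -2.0303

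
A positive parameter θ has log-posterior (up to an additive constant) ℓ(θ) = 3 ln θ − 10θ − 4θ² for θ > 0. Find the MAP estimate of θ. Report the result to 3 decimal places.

θ̂_MAP = 0.250

ℓ'(θ) = 3/θ − 10 − 8θ. Setting this to zero and multiplying by θ: 8θ² + 10θ − 3 = 0.
θ = (−10 + √(10² + 4·8·3)) / (2·8) = (−10 + √196) / 16 = (−10 + 14)/16 = 1/4.
ℓ''(θ) = −3/θ² − 8 < 0, confirming a maximum.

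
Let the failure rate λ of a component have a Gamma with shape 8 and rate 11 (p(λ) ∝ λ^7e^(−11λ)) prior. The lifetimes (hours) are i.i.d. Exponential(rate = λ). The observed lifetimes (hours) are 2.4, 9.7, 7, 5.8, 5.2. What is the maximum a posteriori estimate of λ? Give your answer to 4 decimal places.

The Exponential(rate=λ) likelihood is ∝ λ^n e^(−λΣtᵢ). Here n = 5 and Σtᵢ = 2.4 + 9.7 + 7 + 5.8 + 5.2 = 30.1.
Posterior ∝ λ^7e^(−11λ) · λ^5e^(−30.1λ) = λ^12e^(−41.1λ), i.e. Gamma(13, 41.1).
Mode = (a−1)/b = 12/41.1 ≈ 0.2920.

λ̂_MAP = 0.2920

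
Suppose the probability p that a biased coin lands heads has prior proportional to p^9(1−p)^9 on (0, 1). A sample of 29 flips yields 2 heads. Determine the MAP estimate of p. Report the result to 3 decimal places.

p̂_MAP = 0.234

The prior density ∝ p^9(1−p)^9 is the kernel of Beta(10, 10).
Data: 2 successes in 29 trials. The binomial likelihood contributes p^2(1−p)^27, so the posterior is Beta(10+2, 10+27) = Beta(12, 37).
For Beta(a, b) with a, b > 1 the mode is (a−1)/(a+b−2) = 11/47 ≈ 0.234.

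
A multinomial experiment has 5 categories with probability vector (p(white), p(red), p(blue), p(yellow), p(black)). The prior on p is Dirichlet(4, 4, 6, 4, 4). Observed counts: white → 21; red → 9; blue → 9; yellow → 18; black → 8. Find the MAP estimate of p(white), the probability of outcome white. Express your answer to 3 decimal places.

The posterior is Dirichlet(αᵢ + nᵢ) = Dirichlet(25, 13, 15, 22, 12).
For a Dirichlet(a₁,…,a_K) with all aᵢ > 1, the mode has j-th component (aⱼ − 1)/(Σaᵢ − K).
Here Σaᵢ = 87 and K = 5, so p(white) = (25 − 1)/(87 − 5) = 24/82 ≈ 0.293.

MAP estimate of p(white) = 0.293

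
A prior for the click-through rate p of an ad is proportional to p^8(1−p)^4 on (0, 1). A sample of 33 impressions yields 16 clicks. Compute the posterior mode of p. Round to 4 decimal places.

The prior density ∝ p^8(1−p)^4 is the kernel of Beta(9, 5).
Data: 16 successes in 33 trials. The binomial likelihood contributes p^16(1−p)^17, so the posterior is Beta(9+16, 5+17) = Beta(25, 22).
For Beta(a, b) with a, b > 1 the mode is (a−1)/(a+b−2) = 24/45 ≈ 0.5333.

p̂_MAP = 0.5333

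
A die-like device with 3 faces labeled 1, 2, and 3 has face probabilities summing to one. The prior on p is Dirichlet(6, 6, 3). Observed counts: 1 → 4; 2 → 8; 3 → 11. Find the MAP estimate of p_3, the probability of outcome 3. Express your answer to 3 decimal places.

The posterior is Dirichlet(αᵢ + nᵢ) = Dirichlet(10, 14, 14).
For a Dirichlet(a₁,…,a_K) with all aᵢ > 1, the mode has j-th component (aⱼ − 1)/(Σaᵢ − K).
Here Σaᵢ = 38 and K = 3, so p_3 = (14 − 1)/(38 − 3) = 13/35 ≈ 0.371.

MAP estimate: 0.371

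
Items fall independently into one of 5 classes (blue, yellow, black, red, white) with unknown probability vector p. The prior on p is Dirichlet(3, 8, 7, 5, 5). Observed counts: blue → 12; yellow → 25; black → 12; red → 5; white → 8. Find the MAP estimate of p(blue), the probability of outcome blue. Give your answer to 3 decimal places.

MAP estimate of p(blue) = 0.165

The posterior is Dirichlet(αᵢ + nᵢ) = Dirichlet(15, 33, 19, 10, 13).
For a Dirichlet(a₁,…,a_K) with all aᵢ > 1, the mode has j-th component (aⱼ − 1)/(Σaᵢ − K).
Here Σaᵢ = 90 and K = 5, so p(blue) = (15 − 1)/(90 − 5) = 14/85 ≈ 0.165.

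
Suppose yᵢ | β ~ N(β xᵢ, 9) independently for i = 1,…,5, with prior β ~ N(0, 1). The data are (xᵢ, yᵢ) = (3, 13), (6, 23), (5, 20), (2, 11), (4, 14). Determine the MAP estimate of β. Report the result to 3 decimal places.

log p(β | y) = −Σ(yᵢ − βxᵢ)²/(2·9) − β²/(2·1) + const.
Setting the derivative to zero: Σxᵢ(yᵢ − βxᵢ)/9 − β/1 = 0, so β = Σxᵢyᵢ / (Σxᵢ² + σ²/τ²).
Σxᵢyᵢ = 3·13 + 6·23 + 5·20 + 2·11 + 4·14 = 355; Σxᵢ² = 90; σ²/τ² = 9.
β̂_MAP = 355 / (90 + 9) = 355/99 ≈ 3.586.

β̂_MAP = 3.586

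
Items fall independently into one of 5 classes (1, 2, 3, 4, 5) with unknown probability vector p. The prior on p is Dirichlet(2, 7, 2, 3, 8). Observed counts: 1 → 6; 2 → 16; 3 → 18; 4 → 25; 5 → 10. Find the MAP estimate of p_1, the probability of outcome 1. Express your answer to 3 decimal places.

MAP estimate: 0.076

The posterior is Dirichlet(αᵢ + nᵢ) = Dirichlet(8, 23, 20, 28, 18).
For a Dirichlet(a₁,…,a_K) with all aᵢ > 1, the mode has j-th component (aⱼ − 1)/(Σaᵢ − K).
Here Σaᵢ = 97 and K = 5, so p_1 = (8 − 1)/(97 − 5) = 7/92 ≈ 0.076.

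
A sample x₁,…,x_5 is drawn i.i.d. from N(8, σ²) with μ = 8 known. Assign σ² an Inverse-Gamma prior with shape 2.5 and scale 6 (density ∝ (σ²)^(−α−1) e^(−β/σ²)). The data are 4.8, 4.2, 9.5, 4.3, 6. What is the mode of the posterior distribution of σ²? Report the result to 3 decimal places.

σ̂²_MAP = 4.718

Sum of squared deviations about the known mean: SS = (4.8−8)² + (4.2−8)² + (9.5−8)² + (4.3−8)² + (6−8)² = 44.62.
The Normal likelihood contributes (σ²)^(−n/2) exp(−SS/(2σ²)), so the posterior is Inverse-Gamma(α + n/2, β + SS/2) = Inverse-Gamma(5, 28.31).
The mode of Inverse-Gamma(a, b) is b/(a+1) = 28.31/6 ≈ 4.718.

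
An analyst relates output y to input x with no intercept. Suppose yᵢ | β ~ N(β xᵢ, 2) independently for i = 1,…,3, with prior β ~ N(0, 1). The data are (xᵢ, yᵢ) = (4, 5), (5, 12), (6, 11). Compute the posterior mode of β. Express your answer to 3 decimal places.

log p(β | y) = −Σ(yᵢ − βxᵢ)²/(2·2) − β²/(2·1) + const.
Setting the derivative to zero: Σxᵢ(yᵢ − βxᵢ)/2 − β/1 = 0, so β = Σxᵢyᵢ / (Σxᵢ² + σ²/τ²).
Σxᵢyᵢ = 4·5 + 5·12 + 6·11 = 146; Σxᵢ² = 77; σ²/τ² = 2.
β̂_MAP = 146 / (77 + 2) = 146/79 ≈ 1.848.

β̂_MAP = 1.848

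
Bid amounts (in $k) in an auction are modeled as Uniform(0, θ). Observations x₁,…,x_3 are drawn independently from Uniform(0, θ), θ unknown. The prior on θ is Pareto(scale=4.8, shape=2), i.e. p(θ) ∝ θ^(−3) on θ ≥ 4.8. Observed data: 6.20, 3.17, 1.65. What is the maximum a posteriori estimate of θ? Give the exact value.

The Uniform(0, θ) likelihood is θ^(−n) for θ ≥ max(xᵢ), zero otherwise. Here max(xᵢ) = 6.20.
Posterior ∝ θ^(−3) · θ^(−3) = θ^(−6) on θ ≥ max(4.8, 6.20) = 6.20.
This density is strictly decreasing in θ, so the posterior mode lies at the lower boundary of the support.

θ̂_MAP = 6.20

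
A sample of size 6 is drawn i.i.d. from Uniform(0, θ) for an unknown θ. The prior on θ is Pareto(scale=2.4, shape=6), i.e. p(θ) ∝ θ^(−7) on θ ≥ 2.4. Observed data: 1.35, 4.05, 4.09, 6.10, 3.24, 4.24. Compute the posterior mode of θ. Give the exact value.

θ̂_MAP = 6.10

The Uniform(0, θ) likelihood is θ^(−n) for θ ≥ max(xᵢ), zero otherwise. Here max(xᵢ) = 6.10.
Posterior ∝ θ^(−7) · θ^(−6) = θ^(−13) on θ ≥ max(2.4, 6.10) = 6.10.
This density is strictly decreasing in θ, so the posterior mode lies at the lower boundary of the support.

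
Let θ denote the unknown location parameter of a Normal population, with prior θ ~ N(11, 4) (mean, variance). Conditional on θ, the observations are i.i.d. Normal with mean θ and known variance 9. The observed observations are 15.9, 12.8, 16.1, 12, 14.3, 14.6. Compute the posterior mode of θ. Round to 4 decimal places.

θ̂_MAP = 13.3879

n = 6; x̄ = (15.9 + 12.8 + 16.1 + 12 + 14.3 + 14.6)/6 = 85.7/6 = 857/60 ≈ 14.2833.
For a Normal prior and Normal likelihood with known variance, the posterior is Normal; its mode equals its mean, the precision-weighted average.
Prior precision 1/σ₀² = 1/4 = 0.25; data precision n/σ² = 6/9 = 2/3.
θ̂ = (0.25·11 + (2/3)·(857/60)) / (0.25 + 2/3) = (2209/180)/(11/12) = 2209/165 ≈ 13.3879.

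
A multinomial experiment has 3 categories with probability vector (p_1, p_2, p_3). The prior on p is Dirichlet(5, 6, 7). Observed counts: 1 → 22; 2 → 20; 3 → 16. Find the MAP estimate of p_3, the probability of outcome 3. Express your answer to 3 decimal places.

The posterior is Dirichlet(αᵢ + nᵢ) = Dirichlet(27, 26, 23).
For a Dirichlet(a₁,…,a_K) with all aᵢ > 1, the mode has j-th component (aⱼ − 1)/(Σaᵢ − K).
Here Σaᵢ = 76 and K = 3, so p_3 = (23 − 1)/(76 − 3) = 22/73 ≈ 0.301.

MAP estimate: 0.301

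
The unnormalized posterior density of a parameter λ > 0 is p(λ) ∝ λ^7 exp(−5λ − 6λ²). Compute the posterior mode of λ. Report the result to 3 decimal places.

ℓ'(λ) = 7/λ − 5 − 12λ. Setting this to zero and multiplying by λ: 12λ² + 5λ − 7 = 0.
λ = (−5 + √(5² + 4·12·7)) / (2·12) = (−5 + √361) / 24 = (−5 + 19)/24 = 7/12.
ℓ''(λ) = −7/λ² − 12 < 0, confirming a maximum.

λ̂_MAP = 0.583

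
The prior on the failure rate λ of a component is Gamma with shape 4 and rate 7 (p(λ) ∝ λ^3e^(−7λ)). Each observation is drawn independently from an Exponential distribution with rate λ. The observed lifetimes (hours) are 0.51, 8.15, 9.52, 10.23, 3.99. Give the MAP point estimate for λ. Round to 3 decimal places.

The Exponential(rate=λ) likelihood is ∝ λ^n e^(−λΣtᵢ). Here n = 5 and Σtᵢ = 0.51 + 8.15 + 9.52 + 10.23 + 3.99 = 32.40.
Posterior ∝ λ^3e^(−7λ) · λ^5e^(−32.40λ) = λ^8e^(−39.40λ), i.e. Gamma(9, 39.40).
Mode = (a−1)/b = 8/39.40 ≈ 0.203.

λ̂_MAP = 0.203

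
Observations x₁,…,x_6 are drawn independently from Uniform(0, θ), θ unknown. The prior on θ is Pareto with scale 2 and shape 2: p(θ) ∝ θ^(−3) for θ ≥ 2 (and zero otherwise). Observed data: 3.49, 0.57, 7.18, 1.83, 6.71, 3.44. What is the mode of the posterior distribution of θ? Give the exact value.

θ̂_MAP = 7.18

The Uniform(0, θ) likelihood is θ^(−n) for θ ≥ max(xᵢ), zero otherwise. Here max(xᵢ) = 7.18.
Posterior ∝ θ^(−3) · θ^(−6) = θ^(−9) on θ ≥ max(2, 7.18) = 7.18.
This density is strictly decreasing in θ, so the posterior mode lies at the lower boundary of the support.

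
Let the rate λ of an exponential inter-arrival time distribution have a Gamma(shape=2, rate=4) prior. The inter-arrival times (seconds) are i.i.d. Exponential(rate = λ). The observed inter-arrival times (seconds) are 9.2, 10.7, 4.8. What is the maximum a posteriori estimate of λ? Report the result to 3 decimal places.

The Exponential(rate=λ) likelihood is ∝ λ^n e^(−λΣtᵢ). Here n = 3 and Σtᵢ = 9.2 + 10.7 + 4.8 = 24.7.
Posterior ∝ λe^(−4λ) · λ^3e^(−24.7λ) = λ^4e^(−28.7λ), i.e. Gamma(5, 28.7).
Mode = (a−1)/b = 4/28.7 ≈ 0.139.

λ̂_MAP = 0.139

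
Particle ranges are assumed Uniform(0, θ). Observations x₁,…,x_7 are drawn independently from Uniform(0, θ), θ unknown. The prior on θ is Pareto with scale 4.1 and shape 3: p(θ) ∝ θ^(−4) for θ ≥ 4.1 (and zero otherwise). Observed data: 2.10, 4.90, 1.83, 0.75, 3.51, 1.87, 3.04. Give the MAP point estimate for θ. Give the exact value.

The Uniform(0, θ) likelihood is θ^(−n) for θ ≥ max(xᵢ), zero otherwise. Here max(xᵢ) = 4.90.
Posterior ∝ θ^(−4) · θ^(−7) = θ^(−11) on θ ≥ max(4.1, 4.90) = 4.90.
This density is strictly decreasing in θ, so the posterior mode lies at the lower boundary of the support.

θ̂_MAP = 4.90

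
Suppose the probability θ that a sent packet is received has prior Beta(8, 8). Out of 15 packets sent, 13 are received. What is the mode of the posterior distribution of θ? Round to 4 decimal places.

θ̂_MAP = 0.6897

Prior: Beta(8, 8).
Data: 13 successes in 15 trials. The binomial likelihood contributes θ^13(1−θ)^2, so the posterior is Beta(8+13, 8+2) = Beta(21, 10).
For Beta(a, b) with a, b > 1 the mode is (a−1)/(a+b−2) = 20/29 ≈ 0.6897.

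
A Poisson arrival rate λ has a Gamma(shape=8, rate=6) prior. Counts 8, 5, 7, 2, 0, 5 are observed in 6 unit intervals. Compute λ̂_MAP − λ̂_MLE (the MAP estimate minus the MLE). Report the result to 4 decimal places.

Σxᵢ = 27. Posterior is Gamma(35, 12); MAP = (35−1)/12 = 34/12 ≈ 2.83333.
MLE = x̄ = 27/6 ≈ 4.50000.
Difference = 34/12 − 27/6 = -5/3 ≈ -1.6667.

MAP − MLE = -1.6667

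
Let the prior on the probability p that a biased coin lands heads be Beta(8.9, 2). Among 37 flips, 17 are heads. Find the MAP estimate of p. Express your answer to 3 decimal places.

p̂_MAP = 0.542

Prior: Beta(8.9, 2).
Data: 17 successes in 37 trials. The binomial likelihood contributes p^17(1−p)^20, so the posterior is Beta(8.9+17, 2+20) = Beta(25.9, 22).
For Beta(a, b) with a, b > 1 the mode is (a−1)/(a+b−2) = 24.9/45.9 ≈ 0.542.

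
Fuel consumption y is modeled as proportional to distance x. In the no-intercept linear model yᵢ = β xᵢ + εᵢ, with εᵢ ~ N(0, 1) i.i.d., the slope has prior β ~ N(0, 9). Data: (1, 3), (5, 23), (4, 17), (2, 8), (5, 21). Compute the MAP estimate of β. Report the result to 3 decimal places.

log p(β | y) = −Σ(yᵢ − βxᵢ)²/(2·1) − β²/(2·9) + const.
Setting the derivative to zero: Σxᵢ(yᵢ − βxᵢ)/1 − β/9 = 0, so β = Σxᵢyᵢ / (Σxᵢ² + σ²/τ²).
Σxᵢyᵢ = 1·3 + 5·23 + 4·17 + 2·8 + 5·21 = 307; Σxᵢ² = 71; σ²/τ² = 1/9.
β̂_MAP = 307 / (71 + 1/9) = 307/(640/9) = 2763/640 ≈ 4.317.

β̂_MAP = 4.317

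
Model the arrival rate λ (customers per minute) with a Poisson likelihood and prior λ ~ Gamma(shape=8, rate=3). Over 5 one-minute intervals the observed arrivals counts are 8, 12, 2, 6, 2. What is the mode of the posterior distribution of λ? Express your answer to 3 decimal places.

λ̂_MAP = 4.625

Σxᵢ = 8+12+2+6+2 = 30, with n = 5.
Posterior ∝ λ^7e^(−3λ) · λ^30e^(−5λ) = λ^37e^(−8λ), i.e. Gamma(shape=38, rate=8).
The mode of a Gamma(a, b) with a ≥ 1 (shape–rate) is (a−1)/b = 37/8 ≈ 4.625.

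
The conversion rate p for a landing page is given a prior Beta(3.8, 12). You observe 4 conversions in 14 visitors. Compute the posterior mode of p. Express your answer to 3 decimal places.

Prior: Beta(3.8, 12).
Data: 4 successes in 14 trials. The binomial likelihood contributes p^4(1−p)^10, so the posterior is Beta(3.8+4, 12+10) = Beta(7.8, 22).
For Beta(a, b) with a, b > 1 the mode is (a−1)/(a+b−2) = 6.8/27.8 ≈ 0.245.

p̂_MAP = 0.245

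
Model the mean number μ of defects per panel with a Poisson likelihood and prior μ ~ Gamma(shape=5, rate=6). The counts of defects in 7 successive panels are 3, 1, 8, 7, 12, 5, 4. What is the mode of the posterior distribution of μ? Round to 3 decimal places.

μ̂_MAP = 3.385

Σxᵢ = 3+1+8+7+12+5+4 = 40, with n = 7.
Posterior ∝ μ^4e^(−6μ) · μ^40e^(−7μ) = μ^44e^(−13μ), i.e. Gamma(shape=45, rate=13).
The mode of a Gamma(a, b) with a ≥ 1 (shape–rate) is (a−1)/b = 44/13 ≈ 3.385.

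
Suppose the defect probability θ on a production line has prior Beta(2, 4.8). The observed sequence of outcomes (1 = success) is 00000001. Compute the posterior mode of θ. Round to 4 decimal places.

θ̂_MAP = 0.1563

Prior: Beta(2, 4.8).
Data: 1 success in 8 trials (from the sequence). The binomial likelihood contributes θ(1−θ)^7, so the posterior is Beta(2+1, 4.8+7) = Beta(3, 11.8).
For Beta(a, b) with a, b > 1 the mode is (a−1)/(a+b−2) = 2/12.8 ≈ 0.1563.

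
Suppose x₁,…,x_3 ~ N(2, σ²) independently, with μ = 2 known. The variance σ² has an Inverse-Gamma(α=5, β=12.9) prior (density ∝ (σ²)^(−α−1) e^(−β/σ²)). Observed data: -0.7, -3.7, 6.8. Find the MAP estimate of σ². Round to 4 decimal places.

Sum of squared deviations about the known mean: SS = (-0.7−2)² + (-3.7−2)² + (6.8−2)² = 62.82.
The Normal likelihood contributes (σ²)^(−n/2) exp(−SS/(2σ²)), so the posterior is Inverse-Gamma(α + n/2, β + SS/2) = Inverse-Gamma(6.5, 44.31).
The mode of Inverse-Gamma(a, b) is b/(a+1) = 44.31/7.5 ≈ 5.9080.

σ̂²_MAP = 5.9080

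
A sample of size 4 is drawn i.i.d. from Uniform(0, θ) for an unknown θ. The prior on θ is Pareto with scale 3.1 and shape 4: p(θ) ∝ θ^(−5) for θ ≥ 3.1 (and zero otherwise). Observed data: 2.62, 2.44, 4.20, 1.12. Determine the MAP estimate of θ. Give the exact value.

The Uniform(0, θ) likelihood is θ^(−n) for θ ≥ max(xᵢ), zero otherwise. Here max(xᵢ) = 4.20.
Posterior ∝ θ^(−5) · θ^(−4) = θ^(−9) on θ ≥ max(3.1, 4.20) = 4.20.
This density is strictly decreasing in θ, so the posterior mode lies at the lower boundary of the support.

θ̂_MAP = 4.20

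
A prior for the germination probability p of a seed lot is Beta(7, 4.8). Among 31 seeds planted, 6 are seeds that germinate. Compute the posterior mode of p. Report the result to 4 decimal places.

Prior: Beta(7, 4.8).
Data: 6 successes in 31 trials. The binomial likelihood contributes p^6(1−p)^25, so the posterior is Beta(7+6, 4.8+25) = Beta(13, 29.8).
For Beta(a, b) with a, b > 1 the mode is (a−1)/(a+b−2) = 12/40.8 ≈ 0.2941.

p̂_MAP = 0.2941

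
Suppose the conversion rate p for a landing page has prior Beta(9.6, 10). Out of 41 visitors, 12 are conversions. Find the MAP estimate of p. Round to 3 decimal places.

p̂_MAP = 0.352

Prior: Beta(9.6, 10).
Data: 12 successes in 41 trials. The binomial likelihood contributes p^12(1−p)^29, so the posterior is Beta(9.6+12, 10+29) = Beta(21.6, 39).
For Beta(a, b) with a, b > 1 the mode is (a−1)/(a+b−2) = 20.6/58.6 ≈ 0.352.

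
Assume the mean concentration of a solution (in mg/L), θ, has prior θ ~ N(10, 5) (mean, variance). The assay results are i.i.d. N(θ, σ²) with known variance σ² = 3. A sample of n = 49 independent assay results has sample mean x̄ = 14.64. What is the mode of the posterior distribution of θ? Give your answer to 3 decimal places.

θ̂_MAP = 14.584

n = 49, x̄ = 14.64.
For a Normal prior and Normal likelihood with known variance, the posterior is Normal; its mode equals its mean, the precision-weighted average.
Prior precision 1/σ₀² = 1/5 = 0.2; data precision n/σ² = 49/3.
θ̂ = (0.2·10 + (49/3)·14.64) / (0.2 + 49/3) = 241.12/(248/15) = 4521/310 ≈ 14.584.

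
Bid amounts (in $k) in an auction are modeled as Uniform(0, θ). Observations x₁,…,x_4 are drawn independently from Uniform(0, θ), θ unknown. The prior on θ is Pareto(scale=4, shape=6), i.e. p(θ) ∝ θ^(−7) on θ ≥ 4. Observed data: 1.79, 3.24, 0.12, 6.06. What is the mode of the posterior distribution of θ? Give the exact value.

θ̂_MAP = 6.06

The Uniform(0, θ) likelihood is θ^(−n) for θ ≥ max(xᵢ), zero otherwise. Here max(xᵢ) = 6.06.
Posterior ∝ θ^(−7) · θ^(−4) = θ^(−11) on θ ≥ max(4, 6.06) = 6.06.
This density is strictly decreasing in θ, so the posterior mode lies at the lower boundary of the support.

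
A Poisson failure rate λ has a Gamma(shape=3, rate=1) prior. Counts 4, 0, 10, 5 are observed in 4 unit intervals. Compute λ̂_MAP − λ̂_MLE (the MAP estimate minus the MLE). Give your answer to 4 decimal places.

MAP − MLE = -0.5500

Σxᵢ = 19. Posterior is Gamma(22, 5); MAP = (22−1)/5 = 21/5 ≈ 4.20000.
MLE = x̄ = 19/4 ≈ 4.75000.
Difference = 21/5 − 19/4 = -11/20 ≈ -0.5500.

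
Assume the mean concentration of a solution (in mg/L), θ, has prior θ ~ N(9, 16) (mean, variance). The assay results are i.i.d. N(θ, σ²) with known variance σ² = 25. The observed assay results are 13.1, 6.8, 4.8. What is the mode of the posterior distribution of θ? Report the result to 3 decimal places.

θ̂_MAP = 8.496

n = 3; x̄ = (13.1 + 6.8 + 4.8)/3 = 24.7/3 = 247/30 ≈ 8.2333.
For a Normal prior and Normal likelihood with known variance, the posterior is Normal; its mode equals its mean, the precision-weighted average.
Prior precision 1/σ₀² = 1/16 = 0.0625; data precision n/σ² = 3/25 = 0.12.
θ̂ = (0.0625·9 + 0.12·(247/30)) / (0.0625 + 0.12) = 1.5505/0.1825 = 3101/365 ≈ 8.496.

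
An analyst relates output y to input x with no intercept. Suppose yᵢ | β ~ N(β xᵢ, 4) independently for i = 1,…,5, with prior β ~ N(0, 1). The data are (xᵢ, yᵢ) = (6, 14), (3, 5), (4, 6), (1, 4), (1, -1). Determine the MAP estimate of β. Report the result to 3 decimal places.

log p(β | y) = −Σ(yᵢ − βxᵢ)²/(2·4) − β²/(2·1) + const.
Setting the derivative to zero: Σxᵢ(yᵢ − βxᵢ)/4 − β/1 = 0, so β = Σxᵢyᵢ / (Σxᵢ² + σ²/τ²).
Σxᵢyᵢ = 6·14 + 3·5 + 4·6 + 1·4 + 1·(-1) = 126; Σxᵢ² = 63; σ²/τ² = 4.
β̂_MAP = 126 / (63 + 4) = 126/67 ≈ 1.881.

β̂_MAP = 1.881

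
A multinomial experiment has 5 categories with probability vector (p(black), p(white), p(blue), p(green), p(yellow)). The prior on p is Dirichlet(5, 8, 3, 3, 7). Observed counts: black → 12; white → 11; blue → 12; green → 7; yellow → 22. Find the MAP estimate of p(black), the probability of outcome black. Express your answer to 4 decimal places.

MAP estimate of p(black) = 0.1882

The posterior is Dirichlet(αᵢ + nᵢ) = Dirichlet(17, 19, 15, 10, 29).
For a Dirichlet(a₁,…,a_K) with all aᵢ > 1, the mode has j-th component (aⱼ − 1)/(Σaᵢ − K).
Here Σaᵢ = 90 and K = 5, so p(black) = (17 − 1)/(90 − 5) = 16/85 ≈ 0.1882.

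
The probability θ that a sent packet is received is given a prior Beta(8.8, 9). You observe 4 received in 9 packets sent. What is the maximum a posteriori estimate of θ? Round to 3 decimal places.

Prior: Beta(8.8, 9).
Data: 4 successes in 9 trials. The binomial likelihood contributes θ^4(1−θ)^5, so the posterior is Beta(8.8+4, 9+5) = Beta(12.8, 14).
For Beta(a, b) with a, b > 1 the mode is (a−1)/(a+b−2) = 11.8/24.8 ≈ 0.476.

θ̂_MAP = 0.476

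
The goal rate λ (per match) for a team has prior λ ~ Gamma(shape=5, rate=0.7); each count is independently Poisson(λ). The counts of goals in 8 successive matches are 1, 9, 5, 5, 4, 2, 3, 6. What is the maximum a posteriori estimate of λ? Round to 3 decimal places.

λ̂_MAP = 4.483

Σxᵢ = 1+9+5+5+4+2+3+6 = 35, with n = 8.
Posterior ∝ λ^4e^(−0.7λ) · λ^35e^(−8λ) = λ^39e^(−8.7λ), i.e. Gamma(shape=40, rate=8.7).
The mode of a Gamma(a, b) with a ≥ 1 (shape–rate) is (a−1)/b = 39/8.7 ≈ 4.483.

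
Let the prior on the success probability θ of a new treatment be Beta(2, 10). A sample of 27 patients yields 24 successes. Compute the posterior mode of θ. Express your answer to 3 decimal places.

θ̂_MAP = 0.676

Prior: Beta(2, 10).
Data: 24 successes in 27 trials. The binomial likelihood contributes θ^24(1−θ)^3, so the posterior is Beta(2+24, 10+3) = Beta(26, 13).
For Beta(a, b) with a, b > 1 the mode is (a−1)/(a+b−2) = 25/37 ≈ 0.676.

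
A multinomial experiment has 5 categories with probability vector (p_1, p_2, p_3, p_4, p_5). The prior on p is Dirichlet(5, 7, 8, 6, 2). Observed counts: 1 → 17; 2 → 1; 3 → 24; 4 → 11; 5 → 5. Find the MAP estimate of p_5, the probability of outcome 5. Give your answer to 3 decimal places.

MAP estimate: 0.074

The posterior is Dirichlet(αᵢ + nᵢ) = Dirichlet(22, 8, 32, 17, 7).
For a Dirichlet(a₁,…,a_K) with all aᵢ > 1, the mode has j-th component (aⱼ − 1)/(Σaᵢ − K).
Here Σaᵢ = 86 and K = 5, so p_5 = (7 − 1)/(86 − 5) = 6/81 ≈ 0.074.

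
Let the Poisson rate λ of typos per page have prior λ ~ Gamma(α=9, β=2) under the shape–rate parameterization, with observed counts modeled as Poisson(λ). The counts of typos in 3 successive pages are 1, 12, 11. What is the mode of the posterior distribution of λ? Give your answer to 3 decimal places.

Σxᵢ = 1+12+11 = 24, with n = 3.
Posterior ∝ λ^8e^(−2λ) · λ^24e^(−3λ) = λ^32e^(−5λ), i.e. Gamma(shape=33, rate=5).
The mode of a Gamma(a, b) with a ≥ 1 (shape–rate) is (a−1)/b = 32/5 ≈ 6.400.

λ̂_MAP = 6.400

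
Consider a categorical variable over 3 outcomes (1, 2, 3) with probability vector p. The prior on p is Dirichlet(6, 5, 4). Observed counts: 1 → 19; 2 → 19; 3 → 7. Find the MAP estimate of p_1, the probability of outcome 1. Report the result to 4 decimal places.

MAP estimate: 0.4211

The posterior is Dirichlet(αᵢ + nᵢ) = Dirichlet(25, 24, 11).
For a Dirichlet(a₁,…,a_K) with all aᵢ > 1, the mode has j-th component (aⱼ − 1)/(Σaᵢ − K).
Here Σaᵢ = 60 and K = 3, so p_1 = (25 − 1)/(60 − 3) = 24/57 ≈ 0.4211.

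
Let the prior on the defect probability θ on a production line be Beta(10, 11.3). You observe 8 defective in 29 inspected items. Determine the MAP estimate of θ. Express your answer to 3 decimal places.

θ̂_MAP = 0.352

Prior: Beta(10, 11.3).
Data: 8 successes in 29 trials. The binomial likelihood contributes θ^8(1−θ)^21, so the posterior is Beta(10+8, 11.3+21) = Beta(18, 32.3).
For Beta(a, b) with a, b > 1 the mode is (a−1)/(a+b−2) = 17/48.3 ≈ 0.352.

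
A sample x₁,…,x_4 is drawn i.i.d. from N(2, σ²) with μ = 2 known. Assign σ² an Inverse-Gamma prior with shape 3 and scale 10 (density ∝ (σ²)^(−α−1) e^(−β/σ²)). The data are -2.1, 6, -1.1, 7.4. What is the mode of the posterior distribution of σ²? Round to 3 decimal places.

σ̂²_MAP = 7.632

Sum of squared deviations about the known mean: SS = (-2.1−2)² + (6−2)² + (-1.1−2)² + (7.4−2)² = 71.58.
The Normal likelihood contributes (σ²)^(−n/2) exp(−SS/(2σ²)), so the posterior is Inverse-Gamma(α + n/2, β + SS/2) = Inverse-Gamma(5, 45.79).
The mode of Inverse-Gamma(a, b) is b/(a+1) = 45.79/6 ≈ 7.632.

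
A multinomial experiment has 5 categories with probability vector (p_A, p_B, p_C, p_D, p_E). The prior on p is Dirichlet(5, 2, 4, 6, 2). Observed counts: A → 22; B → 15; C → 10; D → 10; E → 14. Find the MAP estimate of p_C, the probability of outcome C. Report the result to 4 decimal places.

MAP estimate of p_C = 0.1529

The posterior is Dirichlet(αᵢ + nᵢ) = Dirichlet(27, 17, 14, 16, 16).
For a Dirichlet(a₁,…,a_K) with all aᵢ > 1, the mode has j-th component (aⱼ − 1)/(Σaᵢ − K).
Here Σaᵢ = 90 and K = 5, so p_C = (14 − 1)/(90 − 5) = 13/85 ≈ 0.1529.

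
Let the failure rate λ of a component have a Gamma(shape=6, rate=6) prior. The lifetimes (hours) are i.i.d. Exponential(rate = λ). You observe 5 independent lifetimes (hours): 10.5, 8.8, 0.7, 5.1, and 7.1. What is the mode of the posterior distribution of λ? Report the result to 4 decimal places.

λ̂_MAP = 0.2618

The Exponential(rate=λ) likelihood is ∝ λ^n e^(−λΣtᵢ). Here n = 5 and Σtᵢ = 10.5 + 8.8 + 0.7 + 5.1 + 7.1 = 32.2.
Posterior ∝ λ^5e^(−6λ) · λ^5e^(−32.2λ) = λ^10e^(−38.2λ), i.e. Gamma(11, 38.2).
Mode = (a−1)/b = 10/38.2 ≈ 0.2618.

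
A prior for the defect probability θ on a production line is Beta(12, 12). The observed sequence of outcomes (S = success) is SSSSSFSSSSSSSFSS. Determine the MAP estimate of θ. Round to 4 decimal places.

θ̂_MAP = 0.6579

Prior: Beta(12, 12).
Data: 14 successes in 16 trials (from the sequence). The binomial likelihood contributes θ^14(1−θ)^2, so the posterior is Beta(12+14, 12+2) = Beta(26, 14).
For Beta(a, b) with a, b > 1 the mode is (a−1)/(a+b−2) = 25/38 ≈ 0.6579.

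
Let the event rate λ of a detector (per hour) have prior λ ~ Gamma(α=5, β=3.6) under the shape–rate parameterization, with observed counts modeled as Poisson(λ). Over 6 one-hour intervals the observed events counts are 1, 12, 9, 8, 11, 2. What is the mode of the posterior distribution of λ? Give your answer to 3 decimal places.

Σxᵢ = 1+12+9+8+11+2 = 43, with n = 6.
Posterior ∝ λ^4e^(−3.6λ) · λ^43e^(−6λ) = λ^47e^(−9.6λ), i.e. Gamma(shape=48, rate=9.6).
The mode of a Gamma(a, b) with a ≥ 1 (shape–rate) is (a−1)/b = 47/9.6 ≈ 4.896.

λ̂_MAP = 4.896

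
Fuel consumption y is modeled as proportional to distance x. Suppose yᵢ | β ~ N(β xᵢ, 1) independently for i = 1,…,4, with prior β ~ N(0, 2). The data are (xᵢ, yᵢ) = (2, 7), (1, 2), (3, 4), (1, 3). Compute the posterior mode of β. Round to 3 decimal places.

log p(β | y) = −Σ(yᵢ − βxᵢ)²/(2·1) − β²/(2·2) + const.
Setting the derivative to zero: Σxᵢ(yᵢ − βxᵢ)/1 − β/2 = 0, so β = Σxᵢyᵢ / (Σxᵢ² + σ²/τ²).
Σxᵢyᵢ = 2·7 + 1·2 + 3·4 + 1·3 = 31; Σxᵢ² = 15; σ²/τ² = 0.5.
β̂_MAP = 31 / (15 + 0.5) = 31/15.5 ≈ 2.000.

β̂_MAP = 2.000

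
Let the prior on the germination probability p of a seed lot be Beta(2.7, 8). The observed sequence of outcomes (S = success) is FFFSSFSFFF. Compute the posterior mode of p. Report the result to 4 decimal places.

Prior: Beta(2.7, 8).
Data: 3 successes in 10 trials (from the sequence). The binomial likelihood contributes p^3(1−p)^7, so the posterior is Beta(2.7+3, 8+7) = Beta(5.7, 15).
For Beta(a, b) with a, b > 1 the mode is (a−1)/(a+b−2) = 4.7/18.7 ≈ 0.2513.

p̂_MAP = 0.2513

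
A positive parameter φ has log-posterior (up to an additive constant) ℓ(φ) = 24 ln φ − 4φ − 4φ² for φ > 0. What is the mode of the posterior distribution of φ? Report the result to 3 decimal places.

ℓ'(φ) = 24/φ − 4 − 8φ. Setting this to zero and multiplying by φ: 8φ² + 4φ − 24 = 0.
φ = (−4 + √(4² + 4·8·24)) / (2·8) = (−4 + √784) / 16 = (−4 + 28)/16 = 3/2.
ℓ''(φ) = −24/φ² − 8 < 0, confirming a maximum.

φ̂_MAP = 1.500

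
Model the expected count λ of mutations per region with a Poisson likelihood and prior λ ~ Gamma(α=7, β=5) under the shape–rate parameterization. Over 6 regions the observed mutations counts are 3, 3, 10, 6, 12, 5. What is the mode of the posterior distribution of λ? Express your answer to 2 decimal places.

Σxᵢ = 3+3+10+6+12+5 = 39, with n = 6.
Posterior ∝ λ^6e^(−5λ) · λ^39e^(−6λ) = λ^45e^(−11λ), i.e. Gamma(shape=46, rate=11).
The mode of a Gamma(a, b) with a ≥ 1 (shape–rate) is (a−1)/b = 45/11 ≈ 4.09.

λ̂_MAP = 4.09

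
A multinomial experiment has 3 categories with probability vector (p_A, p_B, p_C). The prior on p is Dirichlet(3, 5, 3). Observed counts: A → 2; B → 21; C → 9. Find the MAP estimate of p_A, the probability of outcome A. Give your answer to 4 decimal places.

The posterior is Dirichlet(αᵢ + nᵢ) = Dirichlet(5, 26, 12).
For a Dirichlet(a₁,…,a_K) with all aᵢ > 1, the mode has j-th component (aⱼ − 1)/(Σaᵢ − K).
Here Σaᵢ = 43 and K = 3, so p_A = (5 − 1)/(43 − 3) = 4/40 ≈ 0.1000.

MAP estimate of p_A = 0.1000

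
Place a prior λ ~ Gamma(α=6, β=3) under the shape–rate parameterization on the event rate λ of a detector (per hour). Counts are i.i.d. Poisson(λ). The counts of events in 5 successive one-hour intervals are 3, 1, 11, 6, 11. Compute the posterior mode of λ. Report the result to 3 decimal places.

Σxᵢ = 3+1+11+6+11 = 32, with n = 5.
Posterior ∝ λ^5e^(−3λ) · λ^32e^(−5λ) = λ^37e^(−8λ), i.e. Gamma(shape=38, rate=8).
The mode of a Gamma(a, b) with a ≥ 1 (shape–rate) is (a−1)/b = 37/8 ≈ 4.625.

λ̂_MAP = 4.625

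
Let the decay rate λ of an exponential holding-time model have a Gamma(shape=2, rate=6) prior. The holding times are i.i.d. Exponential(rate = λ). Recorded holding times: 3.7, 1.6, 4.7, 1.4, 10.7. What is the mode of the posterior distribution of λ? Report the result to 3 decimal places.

λ̂_MAP = 0.214

The Exponential(rate=λ) likelihood is ∝ λ^n e^(−λΣtᵢ). Here n = 5 and Σtᵢ = 3.7 + 1.6 + 4.7 + 1.4 + 10.7 = 22.1.
Posterior ∝ λe^(−6λ) · λ^5e^(−22.1λ) = λ^6e^(−28.1λ), i.e. Gamma(7, 28.1).
Mode = (a−1)/b = 6/28.1 ≈ 0.214.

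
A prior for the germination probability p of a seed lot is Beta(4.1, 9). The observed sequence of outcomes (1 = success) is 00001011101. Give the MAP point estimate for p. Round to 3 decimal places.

p̂_MAP = 0.367

Prior: Beta(4.1, 9).
Data: 5 successes in 11 trials (from the sequence). The binomial likelihood contributes p^5(1−p)^6, so the posterior is Beta(4.1+5, 9+6) = Beta(9.1, 15).
For Beta(a, b) with a, b > 1 the mode is (a−1)/(a+b−2) = 8.1/22.1 ≈ 0.367.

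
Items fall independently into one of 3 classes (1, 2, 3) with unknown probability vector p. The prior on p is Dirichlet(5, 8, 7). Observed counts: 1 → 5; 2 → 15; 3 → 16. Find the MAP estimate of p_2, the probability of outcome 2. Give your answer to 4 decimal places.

The posterior is Dirichlet(αᵢ + nᵢ) = Dirichlet(10, 23, 23).
For a Dirichlet(a₁,…,a_K) with all aᵢ > 1, the mode has j-th component (aⱼ − 1)/(Σaᵢ − K).
Here Σaᵢ = 56 and K = 3, so p_2 = (23 − 1)/(56 − 3) = 22/53 ≈ 0.4151.

MAP estimate: 0.4151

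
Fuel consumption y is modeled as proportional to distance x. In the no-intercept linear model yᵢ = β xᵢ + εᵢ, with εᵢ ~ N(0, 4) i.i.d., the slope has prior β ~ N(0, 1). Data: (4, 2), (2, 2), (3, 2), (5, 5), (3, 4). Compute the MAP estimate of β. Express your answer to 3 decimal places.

log p(β | y) = −Σ(yᵢ − βxᵢ)²/(2·4) − β²/(2·1) + const.
Setting the derivative to zero: Σxᵢ(yᵢ − βxᵢ)/4 − β/1 = 0, so β = Σxᵢyᵢ / (Σxᵢ² + σ²/τ²).
Σxᵢyᵢ = 4·2 + 2·2 + 3·2 + 5·5 + 3·4 = 55; Σxᵢ² = 63; σ²/τ² = 4.
β̂_MAP = 55 / (63 + 4) = 55/67 ≈ 0.821.

β̂_MAP = 0.821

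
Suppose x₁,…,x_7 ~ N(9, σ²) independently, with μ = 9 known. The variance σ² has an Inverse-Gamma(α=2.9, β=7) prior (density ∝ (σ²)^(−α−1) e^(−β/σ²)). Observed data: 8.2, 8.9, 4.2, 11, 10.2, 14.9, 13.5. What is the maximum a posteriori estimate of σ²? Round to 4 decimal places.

σ̂²_MAP = 6.6345

Sum of squared deviations about the known mean: SS = (8.2−9)² + (8.9−9)² + (4.2−9)² + (11−9)² + (10.2−9)² + (14.9−9)² + (13.5−9)² = 84.19.
The Normal likelihood contributes (σ²)^(−n/2) exp(−SS/(2σ²)), so the posterior is Inverse-Gamma(α + n/2, β + SS/2) = Inverse-Gamma(6.4, 49.095).
The mode of Inverse-Gamma(a, b) is b/(a+1) = 49.095/7.4 ≈ 6.6345.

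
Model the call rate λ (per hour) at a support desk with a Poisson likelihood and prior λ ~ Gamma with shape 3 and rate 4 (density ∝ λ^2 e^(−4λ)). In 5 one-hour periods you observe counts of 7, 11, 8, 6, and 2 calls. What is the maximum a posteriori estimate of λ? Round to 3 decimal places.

λ̂_MAP = 4.000

Σxᵢ = 7+11+8+6+2 = 34, with n = 5.
Posterior ∝ λ^2e^(−4λ) · λ^34e^(−5λ) = λ^36e^(−9λ), i.e. Gamma(shape=37, rate=9).
The mode of a Gamma(a, b) with a ≥ 1 (shape–rate) is (a−1)/b = 36/9 ≈ 4.000.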